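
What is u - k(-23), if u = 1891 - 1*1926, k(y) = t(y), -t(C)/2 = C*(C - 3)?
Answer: 1161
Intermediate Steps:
t(C) = -2*C*(-3 + C) (t(C) = -2*C*(C - 3) = -2*C*(-3 + C))
k(y) = 2*y*(3 - y)
u = -35 (u = 1891 - 1926 = -35)
u - k(-23) = -35 - 2*(-23)*(3 - 1*(-23)) = -35 - 2*(-23)*(3 + 23) = -35 - 2*(-23)*26 = -35 - 1*(-1196) = -35 + 1196 = 1161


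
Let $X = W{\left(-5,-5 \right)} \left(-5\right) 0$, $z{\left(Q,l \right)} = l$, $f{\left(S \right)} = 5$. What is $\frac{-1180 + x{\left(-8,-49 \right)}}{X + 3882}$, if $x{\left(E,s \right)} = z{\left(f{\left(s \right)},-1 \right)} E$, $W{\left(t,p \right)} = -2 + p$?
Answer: $- \frac{586}{1941} \approx -0.30191$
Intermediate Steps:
$x{\left(E,s \right)} = - E$
$X = 0$ ($X = \left(-2 - 5\right) \left(-5\right) 0 = \left(-7\right) \left(-5\right) 0 = 35 \cdot 0 = 0$)
$\frac{-1180 + x{\left(-8,-49 \right)}}{X + 3882} = \frac{-1180 - -8}{0 + 3882} = \frac{-1180 + 8}{3882} = \left(-1172\right) \frac{1}{3882} = - \frac{586}{1941}$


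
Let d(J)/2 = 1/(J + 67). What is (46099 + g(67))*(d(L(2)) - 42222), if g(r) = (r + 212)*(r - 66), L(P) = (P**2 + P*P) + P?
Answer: -150779144776/77 ≈ -1.9582e+9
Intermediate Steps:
L(P) = P + 2*P**2 (L(P) = (P**2 + P**2) + P = 2*P**2 + P = P + 2*P**2)
d(J) = 2/(67 + J) (d(J) = 2/(J + 67) = 2/(67 + J))
g(r) = (-66 + r)*(212 + r) (g(r) = (212 + r)*(-66 + r) = (-66 + r)*(212 + r))
(46099 + g(67))*(d(L(2)) - 42222) = (46099 + (-13992 + 67**2 + 146*67))*(2/(67 + 2*(1 + 2*2)) - 42222) = (46099 + (-13992 + 4489 + 9782))*(2/(67 + 2*(1 + 4)) - 42222) = (46099 + 279)*(2/(67 + 2*5) - 42222) = 46378*(2/(67 + 10) - 42222) = 46378*(2/77 - 42222) = 46378*(-3251092/77) = -150779144776/77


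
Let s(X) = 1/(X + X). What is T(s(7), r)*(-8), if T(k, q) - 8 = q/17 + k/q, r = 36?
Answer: -86705/1071 ≈ -80.957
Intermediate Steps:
s(X) = 1/(2*X)
T(k, q) = 8 + q/17 + k/q (T(k, q) = 8 + (q/17 + k/q) = 8 + q/17 + k/q)
T(s(7), r)*(-8) = (8 + (1/17)*36 + ((½)/7)/36)*(-8) = (8 + 36/17 + ((½)*(⅐))*(1/36))*(-8) = (8 + 36/17 + (1/14)*(1/36))*(-8) = (8 + 36/17 + 1/504)*(-8) = (86705/8568)*(-8) = -86705/1071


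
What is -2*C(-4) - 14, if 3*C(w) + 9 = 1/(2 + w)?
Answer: -23/3 ≈ -7.6667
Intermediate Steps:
C(w) = -3 + 1/(3*(2 + w))
-2*C(-4) - 14 = -2*(-17 - 9*(-4))/(3*(2 - 4)) - 14 = -2*(-17 + 36)/(3*(-2)) - 14 = -2*(-1)*19/(3*2) - 14 = -2*(-19/6) - 14 = 19/3 - 14 = -23/3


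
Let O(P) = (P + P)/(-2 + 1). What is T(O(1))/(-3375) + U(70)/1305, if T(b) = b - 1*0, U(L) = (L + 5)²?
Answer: 421933/97875 ≈ 4.3109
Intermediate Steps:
O(P) = -2*P (O(P) = (2*P)/(-1) = (2*P)*(-1) = -2*P)
U(L) = (5 + L)²
T(b) = b (T(b) = b + 0 = b)
T(O(1))/(-3375) + U(70)/1305 = -2*1/(-3375) + (5 + 70)²/1305 = -2*(-1/3375) + 75²*(1/1305) = 2/3375 + 5625*(1/1305) = 2/3375 + 125/29 = 421933/97875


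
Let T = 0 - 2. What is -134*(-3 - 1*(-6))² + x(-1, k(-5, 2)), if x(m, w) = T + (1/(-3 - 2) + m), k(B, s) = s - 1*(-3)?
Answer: -6046/5 ≈ -1209.2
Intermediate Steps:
k(B, s) = 3 + s (k(B, s) = s + 3 = 3 + s)
T = -2
x(m, w) = -11/5 + m (x(m, w) = -2 + (1/(-3 - 2) + m) = -2 + (1/(-5) + m) = -2 + (-⅕ + m) = -11/5 + m)
-134*(-3 - 1*(-6))² + x(-1, k(-5, 2)) = -134*(-3 - 1*(-6))² + (-11/5 - 1) = -134*(-3 + 6)² - 16/5 = -134*3² - 16/5 = -134*9 - 16/5 = -1206 - 16/5 = -6046/5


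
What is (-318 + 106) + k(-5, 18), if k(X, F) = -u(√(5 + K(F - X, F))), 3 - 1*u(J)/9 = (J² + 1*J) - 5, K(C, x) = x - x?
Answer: -239 + 9*√5 ≈ -218.88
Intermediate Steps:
K(C, x) = 0
u(J) = 72 - 9*J - 9*J² (u(J) = 27 - 9*((J² + 1*J) - 5) = 27 - 9*((J² + J) - 5) = 27 - 9*((J + J²) - 5) = 27 - 9*(-5 + J + J²) = 27 + (45 - 9*J - 9*J²) = 72 - 9*J - 9*J²)
k(X, F) = -27 + 9*√5 (k(X, F) = -(72 - 9*√(5 + 0) - 9*(√(5 + 0))²) = -(72 - 9*√5 - 9*(√5)²) = -(72 - 9*√5 - 9*5) = -(72 - 9*√5 - 45) = -(27 - 9*√5) = -27 + 9*√5)
(-318 + 106) + k(-5, 18) = (-318 + 106) + (-27 + 9*√5) = -212 + (-27 + 9*√5) = -239 + 9*√5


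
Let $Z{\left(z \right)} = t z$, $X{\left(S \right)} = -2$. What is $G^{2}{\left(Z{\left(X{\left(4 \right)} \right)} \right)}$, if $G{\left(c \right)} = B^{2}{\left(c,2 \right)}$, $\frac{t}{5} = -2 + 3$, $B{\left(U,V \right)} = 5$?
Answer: $625$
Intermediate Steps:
$t = 5$ ($t = 5 \left(-2 + 3\right) = 5 \cdot 1 = 5$)
$Z{\left(z \right)} = 5 z$
$G{\left(c \right)} = 25$ ($G{\left(c \right)} = 5^{2} = 25$)
$G^{2}{\left(Z{\left(X{\left(4 \right)} \right)} \right)} = 25^{2} = 625$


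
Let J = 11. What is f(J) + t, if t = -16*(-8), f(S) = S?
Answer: 139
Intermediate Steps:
t = 128
f(J) + t = 11 + 128 = 139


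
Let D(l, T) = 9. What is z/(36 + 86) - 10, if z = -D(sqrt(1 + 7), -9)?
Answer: -1229/122 ≈ -10.074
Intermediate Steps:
z = -9 (z = -1*9 = -9)
z/(36 + 86) - 10 = -9/(36 + 86) - 10 = -9/122 - 10 = -1229/122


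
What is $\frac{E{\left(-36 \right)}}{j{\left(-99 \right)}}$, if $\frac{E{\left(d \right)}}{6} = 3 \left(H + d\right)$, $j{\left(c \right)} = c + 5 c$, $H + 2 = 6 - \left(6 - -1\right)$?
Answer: $\frac{13}{11} \approx 1.1818$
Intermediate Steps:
$H = -3$ ($H = -2 + \left(6 - \left(6 - -1\right)\right) = -2 + \left(6 - \left(6 + 1\right)\right) = -2 + \left(6 - 7\right) = -2 - 1 = -3$)
$j{\left(c \right)} = 6 c$
$E{\left(d \right)} = -54 + 18 d$ ($E{\left(d \right)} = 6 \cdot 3 \left(-3 + d\right) = 6 \left(-9 + 3 d\right) = -54 + 18 d$)
$\frac{E{\left(-36 \right)}}{j{\left(-99 \right)}} = \frac{-54 + 18 \left(-36\right)}{6 \left(-99\right)} = \frac{-54 - 648}{-594} = \left(-702\right) \left(- \frac{1}{594}\right) = \frac{13}{11}$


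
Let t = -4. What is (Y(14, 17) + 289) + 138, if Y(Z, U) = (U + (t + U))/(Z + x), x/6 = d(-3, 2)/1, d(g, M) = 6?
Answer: 2138/5 ≈ 427.60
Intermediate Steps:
x = 36 (x = 6*(6/1) = 6*(6*1) = 6*6 = 36)
Y(Z, U) = (-4 + 2*U)/(36 + Z) (Y(Z, U) = (U + (-4 + U))/(Z + 36) = (-4 + 2*U)/(36 + Z))
(Y(14, 17) + 289) + 138 = (2*(-2 + 17)/(36 + 14) + 289) + 138 = (2*15/50 + 289) + 138 = (2*(1/50)*15 + 289) + 138 = (3/5 + 289) + 138 = 1448/5 + 138 = 2138/5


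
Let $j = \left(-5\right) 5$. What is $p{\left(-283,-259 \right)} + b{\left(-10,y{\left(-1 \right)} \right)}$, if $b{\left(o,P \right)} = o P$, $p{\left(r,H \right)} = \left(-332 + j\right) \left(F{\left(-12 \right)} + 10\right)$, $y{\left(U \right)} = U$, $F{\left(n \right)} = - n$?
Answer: $-7844$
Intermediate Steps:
$j = -25$
$p{\left(r,H \right)} = -7854$ ($p{\left(r,H \right)} = \left(-332 - 25\right) \left(\left(-1\right) \left(-12\right) + 10\right) = - 357 \left(12 + 10\right) = \left(-357\right) 22 = -7854$)
$b{\left(o,P \right)} = P o$
$p{\left(-283,-259 \right)} + b{\left(-10,y{\left(-1 \right)} \right)} = -7854 - -10 = -7854 + 10 = -7844$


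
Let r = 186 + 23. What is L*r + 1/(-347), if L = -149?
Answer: -10805928/347 ≈ -31141.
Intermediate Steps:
r = 209
L*r + 1/(-347) = -149*209 + 1/(-347) = -31141 - 1/347 = -10805928/347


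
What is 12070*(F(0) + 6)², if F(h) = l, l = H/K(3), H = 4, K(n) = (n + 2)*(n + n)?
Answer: 20432096/45 ≈ 4.5405e+5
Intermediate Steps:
K(n) = 2*n*(2 + n) (K(n) = (2 + n)*(2*n) = 2*n*(2 + n))
l = 2/15 (l = 4/((2*3*(2 + 3))) = 4/((2*3*5)) = 4/30 = 4*(1/30) = 2/15 ≈ 0.13333)
F(h) = 2/15
12070*(F(0) + 6)² = 12070*(2/15 + 6)² = 12070*(92/15)² = 12070*(8464/225) = 20432096/45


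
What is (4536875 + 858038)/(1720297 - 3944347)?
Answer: -5394913/2224050 ≈ -2.4257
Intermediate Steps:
(4536875 + 858038)/(1720297 - 3944347) = 5394913/(-2224050) = 5394913*(-1/2224050) = -5394913/2224050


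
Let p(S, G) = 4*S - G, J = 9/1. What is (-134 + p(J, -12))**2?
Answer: 7396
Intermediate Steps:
J = 9 (J = 9*1 = 9)
p(S, G) = -G + 4*S
(-134 + p(J, -12))**2 = (-134 + (-1*(-12) + 4*9))**2 = (-134 + (12 + 36))**2 = (-134 + 48)**2 = (-86)**2 = 7396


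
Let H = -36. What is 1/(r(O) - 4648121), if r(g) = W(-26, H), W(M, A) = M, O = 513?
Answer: -1/4648147 ≈ -2.1514e-7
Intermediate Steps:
r(g) = -26
1/(r(O) - 4648121) = 1/(-26 - 4648121) = 1/(-4648147) = -1/4648147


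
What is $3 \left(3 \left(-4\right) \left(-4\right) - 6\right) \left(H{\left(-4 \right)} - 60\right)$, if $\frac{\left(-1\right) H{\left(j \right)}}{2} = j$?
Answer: $-6552$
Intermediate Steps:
$H{\left(j \right)} = - 2 j$
$3 \left(3 \left(-4\right) \left(-4\right) - 6\right) \left(H{\left(-4 \right)} - 60\right) = 3 \left(3 \left(-4\right) \left(-4\right) - 6\right) \left(\left(-2\right) \left(-4\right) - 60\right) = 3 \left(\left(-12\right) \left(-4\right) - 6\right) \left(8 - 60\right) = 3 \left(48 - 6\right) \left(-52\right) = 3 \cdot 42 \left(-52\right) = 126 \left(-52\right) = -6552$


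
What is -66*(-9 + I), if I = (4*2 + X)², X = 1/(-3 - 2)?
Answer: -85536/25 ≈ -3421.4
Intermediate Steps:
X = -⅕ (X = 1/(-5) = -⅕ ≈ -0.20000)
I = 1521/25 (I = (4*2 - ⅕)² = (8 - ⅕)² = (39/5)² = 1521/25 ≈ 60.840)
-66*(-9 + I) = -66*(-9 + 1521/25) = -66*1296/25 = -85536/25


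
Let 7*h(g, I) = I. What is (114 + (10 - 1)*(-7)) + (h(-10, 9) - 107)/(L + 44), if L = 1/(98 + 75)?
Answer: 2589821/53291 ≈ 48.598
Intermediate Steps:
h(g, I) = I/7
L = 1/173 ≈ 0.0057803
(114 + (10 - 1)*(-7)) + (h(-10, 9) - 107)/(L + 44) = (114 + (10 - 1)*(-7)) + ((⅐)*9 - 107)/(1/173 + 44) = (114 + 9*(-7)) + (9/7 - 107)/(7613/173) = (114 - 63) - 740/7*173/7613 = 51 - 128020/53291 = 2589821/53291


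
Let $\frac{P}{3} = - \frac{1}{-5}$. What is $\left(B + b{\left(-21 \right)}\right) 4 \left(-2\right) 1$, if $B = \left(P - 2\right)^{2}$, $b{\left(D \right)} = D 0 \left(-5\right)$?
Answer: $- \frac{392}{25} \approx -15.68$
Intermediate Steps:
$P = \frac{3}{5}$ ($P = 3 \left(- \frac{1}{-5}\right) = 3 \left(\left(-1\right) \left(- \frac{1}{5}\right)\right) = 3 \cdot \frac{1}{5} = \frac{3}{5} \approx 0.6$)
$b{\left(D \right)} = 0$ ($b{\left(D \right)} = 0 \left(-5\right) = 0$)
$B = \frac{49}{25}$ ($B = \left(\frac{3}{5} - 2\right)^{2} = \left(- \frac{7}{5}\right)^{2} = \frac{49}{25} \approx 1.96$)
$\left(B + b{\left(-21 \right)}\right) 4 \left(-2\right) 1 = \left(\frac{49}{25} + 0\right) 4 \left(-2\right) 1 = \frac{49 \left(\left(-8\right) 1\right)}{25} = \frac{49}{25} \left(-8\right) = - \frac{392}{25}$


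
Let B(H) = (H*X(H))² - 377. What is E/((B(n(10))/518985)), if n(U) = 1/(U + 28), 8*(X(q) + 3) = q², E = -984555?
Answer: 8951249374527534796800/6604242918557 ≈ 1.3554e+9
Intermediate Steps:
X(q) = -3 + q²/8
n(U) = 1/(28 + U)
B(H) = -377 + H²*(-3 + H²/8)² (B(H) = (H*(-3 + H²/8))² - 377 = H²*(-3 + H²/8)² - 377 = -377 + H²*(-3 + H²/8)²)
E/((B(n(10))/518985)) = -984555*518985/(-377 + (1/(28 + 10))²*(-24 + (1/(28 + 10))²)²/64) = -984555*518985/(-377 + (1/38)²*(-24 + (1/38)²)²/64) = -984555*518985/(-377 + (1/64)*(1/1444)*(-24 + 1/1444)²) = -984555*518985/(-377 + (1/64)*(1/1444)*(-34655/1444)²) = -984555*518985/(-377 + (1/64)*(1/1444)*(1200969025/2085136)) = -984555*518985/(-377 + 1200969025/192699928576) = -984555/((-72646672104127/192699928576*1/518985)) = -984555/(-72646672104127/100008372432015360) = -984555*(-100008372432015360/72646672104127) = 8951249374527534796800/6604242918557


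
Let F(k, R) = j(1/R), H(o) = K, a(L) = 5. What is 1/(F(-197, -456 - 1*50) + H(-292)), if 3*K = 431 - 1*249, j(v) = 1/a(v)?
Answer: 15/913 ≈ 0.016429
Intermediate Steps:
j(v) = ⅕ (j(v) = 1/5 = ⅕)
K = 182/3 (K = (431 - 1*249)/3 = (431 - 249)/3 = (⅓)*182 = 182/3 ≈ 60.667)
H(o) = 182/3
F(k, R) = ⅕
1/(F(-197, -456 - 1*50) + H(-292)) = 1/(⅕ + 182/3) = 1/(913/15) = 15/913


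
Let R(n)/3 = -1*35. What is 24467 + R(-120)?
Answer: 24362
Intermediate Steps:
R(n) = -105 (R(n) = 3*(-1*35) = 3*(-35) = -105)
24467 + R(-120) = 24467 - 105 = 24362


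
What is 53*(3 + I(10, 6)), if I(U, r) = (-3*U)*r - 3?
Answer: -9540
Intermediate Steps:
I(U, r) = -3 - 3*U*r (I(U, r) = -3*U*r - 3 = -3 - 3*U*r)
53*(3 + I(10, 6)) = 53*(3 + (-3 - 3*10*6)) = 53*(3 + (-3 - 180)) = 53*(3 - 183) = 53*(-180) = -9540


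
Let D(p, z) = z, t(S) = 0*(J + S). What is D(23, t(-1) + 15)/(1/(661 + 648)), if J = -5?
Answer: 19635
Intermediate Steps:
t(S) = 0 (t(S) = 0*(-5 + S) = 0)
D(23, t(-1) + 15)/(1/(661 + 648)) = (0 + 15)/(1/(661 + 648)) = 15/(1/1309) = 15*1309 = 19635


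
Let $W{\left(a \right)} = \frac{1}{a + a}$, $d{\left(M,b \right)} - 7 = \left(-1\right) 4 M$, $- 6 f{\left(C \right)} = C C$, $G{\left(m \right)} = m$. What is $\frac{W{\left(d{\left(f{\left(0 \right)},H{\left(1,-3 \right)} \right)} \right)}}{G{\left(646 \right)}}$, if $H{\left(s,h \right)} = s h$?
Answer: $\frac{1}{9044} \approx 0.00011057$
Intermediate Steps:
$H{\left(s,h \right)} = h s$
$f{\left(C \right)} = - \frac{C^{2}}{6}$ ($f{\left(C \right)} = - \frac{C C}{6} = - \frac{C^{2}}{6}$)
$d{\left(M,b \right)} = 7 - 4 M$ ($d{\left(M,b \right)} = 7 + \left(-1\right) 4 M = 7 - 4 M$)
$W{\left(a \right)} = \frac{1}{2 a}$
$\frac{W{\left(d{\left(f{\left(0 \right)},H{\left(1,-3 \right)} \right)} \right)}}{G{\left(646 \right)}} = \frac{\frac{1}{2} \frac{1}{7 - 4 \left(- \frac{0^{2}}{6}\right)}}{646} = \frac{1}{2 \left(7 - 4 \left(\left(- \frac{1}{6}\right) 0\right)\right)} \frac{1}{646} = \frac{1}{2 \left(7 - 0\right)} \frac{1}{646} = \frac{1}{2 \left(7 + 0\right)} \frac{1}{646} = \frac{1}{2 \cdot 7} \cdot \frac{1}{646} = \frac{1}{2} \cdot \frac{1}{7} \cdot \frac{1}{646} = \frac{1}{14} \cdot \frac{1}{646} = \frac{1}{9044}$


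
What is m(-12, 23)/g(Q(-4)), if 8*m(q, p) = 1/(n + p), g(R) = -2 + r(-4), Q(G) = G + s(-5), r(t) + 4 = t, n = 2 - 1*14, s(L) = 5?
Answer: -1/880 ≈ -0.0011364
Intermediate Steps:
n = -12 (n = 2 - 14 = -12)
r(t) = -4 + t
Q(G) = 5 + G (Q(G) = G + 5 = 5 + G)
g(R) = -10 (g(R) = -2 + (-4 - 4) = -2 - 8 = -10)
m(q, p) = 1/(8*(-12 + p))
m(-12, 23)/g(Q(-4)) = (1/(8*(-12 + 23)))/(-10) = ((1/8)/11)*(-1/10) = ((1/8)*(1/11))*(-1/10) = (1/88)*(-1/10) = -1/880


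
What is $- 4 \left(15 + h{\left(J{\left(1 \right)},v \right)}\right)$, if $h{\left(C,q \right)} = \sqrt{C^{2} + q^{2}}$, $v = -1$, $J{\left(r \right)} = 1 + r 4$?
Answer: $-60 - 4 \sqrt{26} \approx -80.396$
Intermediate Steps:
$J{\left(r \right)} = 1 + 4 r$
$- 4 \left(15 + h{\left(J{\left(1 \right)},v \right)}\right) = - 4 \left(15 + \sqrt{\left(1 + 4 \cdot 1\right)^{2} + \left(-1\right)^{2}}\right) = - 4 \left(15 + \sqrt{\left(1 + 4\right)^{2} + 1}\right) = - 4 \left(15 + \sqrt{5^{2} + 1}\right) = - 4 \left(15 + \sqrt{25 + 1}\right) = - 4 \left(15 + \sqrt{26}\right) = -60 - 4 \sqrt{26}$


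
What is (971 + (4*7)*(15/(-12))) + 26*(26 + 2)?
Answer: 1664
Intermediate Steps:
(971 + (4*7)*(15/(-12))) + 26*(26 + 2) = (971 + 28*(15*(-1/12))) + 26*28 = (971 + 28*(-5/4)) + 728 = (971 - 35) + 728 = 936 + 728 = 1664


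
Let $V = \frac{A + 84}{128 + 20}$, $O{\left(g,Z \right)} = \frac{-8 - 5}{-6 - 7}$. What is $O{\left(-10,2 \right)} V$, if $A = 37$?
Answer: $\frac{121}{148} \approx 0.81757$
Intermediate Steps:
$O{\left(g,Z \right)} = 1$ ($O{\left(g,Z \right)} = - \frac{13}{-13} = \left(-13\right) \left(- \frac{1}{13}\right) = 1$)
$V = \frac{121}{148}$ ($V = \frac{37 + 84}{128 + 20} = \frac{121}{148} \approx 0.81757$)
$O{\left(-10,2 \right)} V = 1 \cdot \frac{121}{148} = \frac{121}{148}$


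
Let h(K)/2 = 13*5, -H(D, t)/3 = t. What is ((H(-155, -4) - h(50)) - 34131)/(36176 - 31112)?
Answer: -34249/5064 ≈ -6.7632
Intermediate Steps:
H(D, t) = -3*t
h(K) = 130 (h(K) = 2*(13*5) = 2*65 = 130)
((H(-155, -4) - h(50)) - 34131)/(36176 - 31112) = ((-3*(-4) - 1*130) - 34131)/(36176 - 31112) = ((12 - 130) - 34131)/5064 = (-118 - 34131)*(1/5064) = -34249*1/5064 = -34249/5064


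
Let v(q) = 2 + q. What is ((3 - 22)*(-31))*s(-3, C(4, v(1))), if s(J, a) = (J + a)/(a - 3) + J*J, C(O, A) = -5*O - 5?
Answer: 5890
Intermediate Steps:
C(O, A) = -5 - 5*O
s(J, a) = J**2 + (J + a)/(-3 + a) (s(J, a) = (J + a)/(-3 + a) + J**2 = J**2 + (J + a)/(-3 + a))
((3 - 22)*(-31))*s(-3, C(4, v(1))) = ((3 - 22)*(-31))*((-3 + (-5 - 5*4) - 3*(-3)**2 + (-5 - 5*4)*(-3)**2)/(-3 + (-5 - 5*4))) = (-19*(-31))*((-3 + (-5 - 20) - 3*9 + (-5 - 20)*9)/(-3 + (-5 - 20))) = 589*((-3 - 25 - 27 - 25*9)/(-3 - 25)) = 589*((-3 - 25 - 27 - 225)/(-28)) = 589*(-1/28*(-280)) = 589*10 = 5890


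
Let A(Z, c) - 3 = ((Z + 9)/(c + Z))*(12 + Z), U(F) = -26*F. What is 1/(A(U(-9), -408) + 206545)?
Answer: 29/5979929 ≈ 4.8496e-6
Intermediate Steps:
A(Z, c) = 3 + (9 + Z)*(12 + Z)/(Z + c) (A(Z, c) = 3 + ((Z + 9)/(c + Z))*(12 + Z) = 3 + ((9 + Z)/(Z + c))*(12 + Z) = 3 + (9 + Z)*(12 + Z)/(Z + c))
1/(A(U(-9), -408) + 206545) = 1/((108 + (-26*(-9))² + 3*(-408) + 24*(-26*(-9)))/(-26*(-9) - 408) + 206545) = 1/((108 + 234² - 1224 + 24*234)/(234 - 408) + 206545) = 1/((108 + 54756 - 1224 + 5616)/(-174) + 206545) = 1/(-1/174*59256 + 206545) = 1/(-9876/29 + 206545) = 1/(5979929/29) = 29/5979929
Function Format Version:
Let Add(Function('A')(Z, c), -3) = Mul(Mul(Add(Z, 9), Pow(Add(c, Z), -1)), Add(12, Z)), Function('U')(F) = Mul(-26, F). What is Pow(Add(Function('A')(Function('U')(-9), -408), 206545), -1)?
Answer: Rational(29, 5979929) ≈ 4.8496e-6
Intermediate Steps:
Function('A')(Z, c) = Add(3, Mul(Pow(Add(Z, c), -1), Add(9, Z), Add(12, Z))) (Function('A')(Z, c) = Add(3, Mul(Mul(Add(Z, 9), Pow(Add(c, Z), -1)), Add(12, Z))) = Add(3, Mul(Mul(Add(9, Z), Pow(Add(Z, c), -1)), Add(12, Z))) = Add(3, Mul(Mul(Pow(Add(Z, c), -1), Add(9, Z)), Add(12, Z))) = Add(3, Mul(Pow(Add(Z, c), -1), Add(9, Z), Add(12, Z))))
Pow(Add(Function('A')(Function('U')(-9), -408), 206545), -1) = Pow(Add(Mul(Pow(Add(Mul(-26, -9), -408), -1), Add(108, Pow(Mul(-26, -9), 2), Mul(3, -408), Mul(24, Mul(-26, -9)))), 206545), -1) = Pow(Add(Mul(Pow(Add(234, -408), -1), Add(108, Pow(234, 2), -1224, Mul(24, 234))), 206545), -1) = Pow(Add(Mul(Pow(-174, -1), Add(108, 54756, -1224, 5616)), 206545), -1) = Pow(Add(Mul(Rational(-1, 174), 59256), 206545), -1) = Pow(Add(Rational(-9876, 29), 206545), -1) = Pow(Rational(5979929, 29), -1) = Rational(29, 5979929)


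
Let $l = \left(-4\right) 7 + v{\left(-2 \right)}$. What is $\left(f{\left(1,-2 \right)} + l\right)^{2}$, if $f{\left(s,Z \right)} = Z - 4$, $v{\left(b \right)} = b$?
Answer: $1296$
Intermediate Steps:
$f{\left(s,Z \right)} = -4 + Z$ ($f{\left(s,Z \right)} = Z - 4 = -4 + Z$)
$l = -30$ ($l = \left(-4\right) 7 - 2 = -28 - 2 = -30$)
$\left(f{\left(1,-2 \right)} + l\right)^{2} = \left(\left(-4 - 2\right) - 30\right)^{2} = \left(-6 - 30\right)^{2} = \left(-36\right)^{2} = 1296$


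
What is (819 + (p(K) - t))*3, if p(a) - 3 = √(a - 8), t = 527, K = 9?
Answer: 888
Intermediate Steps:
p(a) = 3 + √(-8 + a) (p(a) = 3 + √(a - 8) = 3 + √(-8 + a))
(819 + (p(K) - t))*3 = (819 + ((3 + √(-8 + 9)) - 1*527))*3 = (819 + ((3 + √1) - 527))*3 = (819 + ((3 + 1) - 527))*3 = (819 + (4 - 527))*3 = (819 - 523)*3 = 296*3 = 888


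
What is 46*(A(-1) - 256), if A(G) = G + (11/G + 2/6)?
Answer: -36938/3 ≈ -12313.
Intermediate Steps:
A(G) = ⅓ + G + 11/G (A(G) = G + (11/G + 2*(⅙)) = G + (11/G + ⅓) = G + (⅓ + 11/G) = ⅓ + G + 11/G)
46*(A(-1) - 256) = 46*((⅓ - 1 + 11/(-1)) - 256) = 46*((⅓ - 1 + 11*(-1)) - 256) = 46*((⅓ - 1 - 11) - 256) = 46*(-35/3 - 256) = 46*(-803/3) = -36938/3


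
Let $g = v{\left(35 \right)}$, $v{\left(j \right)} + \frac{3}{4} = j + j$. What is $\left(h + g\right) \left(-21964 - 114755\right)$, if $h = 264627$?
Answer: $- \frac{144756026415}{4} \approx -3.6189 \cdot 10^{10}$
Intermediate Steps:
$v{\left(j \right)} = - \frac{3}{4} + 2 j$ ($v{\left(j \right)} = - \frac{3}{4} + \left(j + j\right) = - \frac{3}{4} + 2 j$)
$g = \frac{277}{4}$ ($g = - \frac{3}{4} + 2 \cdot 35 = - \frac{3}{4} + 70 = \frac{277}{4} \approx 69.25$)
$\left(h + g\right) \left(-21964 - 114755\right) = \left(264627 + \frac{277}{4}\right) \left(-21964 - 114755\right) = \frac{1058785}{4} \left(-136719\right) = - \frac{144756026415}{4}$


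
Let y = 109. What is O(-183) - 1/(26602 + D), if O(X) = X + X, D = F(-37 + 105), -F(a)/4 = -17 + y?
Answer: -9601645/26234 ≈ -366.00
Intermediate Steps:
F(a) = -368 (F(a) = -4*(-17 + 109) = -4*92 = -368)
D = -368
O(X) = 2*X
O(-183) - 1/(26602 + D) = 2*(-183) - 1/(26602 - 368) = -366 - 1/26234 = -9601645/26234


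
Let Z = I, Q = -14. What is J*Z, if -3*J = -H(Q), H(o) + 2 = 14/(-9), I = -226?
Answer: 7232/27 ≈ 267.85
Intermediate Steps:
Z = -226
H(o) = -32/9 (H(o) = -2 + 14/(-9) = -2 + 14*(-1/9) = -2 - 14/9 = -32/9)
J = -32/27 (J = -(-1)*(-32)/(3*9) = -1/3*32/9 = -32/27 ≈ -1.1852)
J*Z = -32/27*(-226) = 7232/27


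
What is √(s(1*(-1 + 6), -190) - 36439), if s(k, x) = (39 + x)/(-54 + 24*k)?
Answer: 5*I*√6349530/66 ≈ 190.9*I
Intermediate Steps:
s(k, x) = (39 + x)/(-54 + 24*k)
√(s(1*(-1 + 6), -190) - 36439) = √((39 - 190)/(6*(-9 + 4*(1*(-1 + 6)))) - 36439) = √((⅙)*(-151)/(-9 + 4*(1*5)) - 36439) = √((⅙)*(-151)/(-9 + 4*5) - 36439) = √((⅙)*(-151)/(-9 + 20) - 36439) = √((⅙)*(-151)/11 - 36439) = √((⅙)*(1/11)*(-151) - 36439) = √(-151/66 - 36439) = √(-2405125/66) = 5*I*√6349530/66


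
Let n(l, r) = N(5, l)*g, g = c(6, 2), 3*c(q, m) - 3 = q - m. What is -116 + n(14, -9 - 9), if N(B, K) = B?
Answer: -313/3 ≈ -104.33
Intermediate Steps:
c(q, m) = 1 - m/3 + q/3 (c(q, m) = 1 + (q - m)/3 = 1 + (-m/3 + q/3) = 1 - m/3 + q/3)
g = 7/3 (g = 1 - ⅓*2 + (⅓)*6 = 1 - ⅔ + 2 = 7/3 ≈ 2.3333)
n(l, r) = 35/3 (n(l, r) = 5*(7/3) = 35/3)
-116 + n(14, -9 - 9) = -116 + 35/3 = -313/3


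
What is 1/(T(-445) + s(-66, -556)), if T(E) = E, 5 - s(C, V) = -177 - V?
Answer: -1/819 ≈ -0.0012210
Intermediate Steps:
s(C, V) = 182 + V (s(C, V) = 5 - (-177 - V) = 5 + (177 + V) = 182 + V)
1/(T(-445) + s(-66, -556)) = 1/(-445 + (182 - 556)) = 1/(-445 - 374) = 1/(-819) = -1/819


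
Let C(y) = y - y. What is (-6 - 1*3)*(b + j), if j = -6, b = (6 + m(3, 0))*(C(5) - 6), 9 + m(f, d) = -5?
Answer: -378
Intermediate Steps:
m(f, d) = -14 (m(f, d) = -9 - 5 = -14)
C(y) = 0
b = 48 (b = (6 - 14)*(0 - 6) = -8*(-6) = 48)
(-6 - 1*3)*(b + j) = (-6 - 1*3)*(48 - 6) = (-6 - 3)*42 = -9*42 = -378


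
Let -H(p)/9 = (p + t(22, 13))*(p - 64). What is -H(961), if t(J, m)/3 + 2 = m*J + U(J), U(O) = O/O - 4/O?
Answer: 161217810/11 ≈ 1.4656e+7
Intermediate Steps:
U(O) = 1 - 4/O
t(J, m) = -6 + 3*J*m + 3*(-4 + J)/J (t(J, m) = -6 + 3*(m*J + (-4 + J)/J) = -6 + 3*(J*m + (-4 + J)/J) = -6 + (3*J*m + 3*(-4 + J)/J) = -6 + 3*J*m + 3*(-4 + J)/J)
H(p) = -9*(-64 + p)*(9399/11 + p) (H(p) = -9*(p + (-3 - 12/22 + 3*22*13))*(p - 64) = -9*(p + (-3 - 12*1/22 + 858))*(-64 + p) = -9*(p + (-3 - 6/11 + 858))*(-64 + p) = -9*(p + 9399/11)*(-64 + p) = -9*(9399/11 + p)*(-64 + p) = -9*(-64 + p)*(9399/11 + p))
-H(961) = -(5413824/11 - 9*961² - 78255/11*961) = -(5413824/11 - 9*923521 - 75203055/11) = -(5413824/11 - 8311689 - 75203055/11) = -1*(-161217810/11) = 161217810/11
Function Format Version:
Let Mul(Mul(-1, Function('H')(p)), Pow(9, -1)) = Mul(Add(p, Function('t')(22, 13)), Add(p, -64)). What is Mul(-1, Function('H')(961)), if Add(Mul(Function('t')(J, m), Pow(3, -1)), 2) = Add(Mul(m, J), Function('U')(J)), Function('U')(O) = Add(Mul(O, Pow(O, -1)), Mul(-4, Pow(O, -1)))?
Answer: Rational(161217810, 11) ≈ 1.4656e+7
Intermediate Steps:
Function('U')(O) = Add(1, Mul(-4, Pow(O, -1)))
Function('t')(J, m) = Add(-6, Mul(3, J, m), Mul(3, Pow(J, -1), Add(-4, J))) (Function('t')(J, m) = Add(-6, Mul(3, Add(Mul(m, J), Mul(Pow(J, -1), Add(-4, J))))) = Add(-6, Mul(3, Add(Mul(J, m), Mul(Pow(J, -1), Add(-4, J))))) = Add(-6, Add(Mul(3, J, m), Mul(3, Pow(J, -1), Add(-4, J)))) = Add(-6, Mul(3, J, m), Mul(3, Pow(J, -1), Add(-4, J))))
Function('H')(p) = Mul(-9, Add(-64, p), Add(Rational(9399, 11), p)) (Function('H')(p) = Mul(-9, Mul(Add(p, Add(-3, Mul(-12, Pow(22, -1)), Mul(3, 22, 13))), Add(p, -64))) = Mul(-9, Mul(Add(p, Add(-3, Mul(-12, Rational(1, 22)), 858)), Add(-64, p))) = Mul(-9, Mul(Add(p, Add(-3, Rational(-6, 11), 858)), Add(-64, p))) = Mul(-9, Mul(Add(p, Rational(9399, 11)), Add(-64, p))) = Mul(-9, Mul(Add(Rational(9399, 11), p), Add(-64, p))) = Mul(-9, Mul(Add(-64, p), Add(Rational(9399, 11), p))) = Mul(-9, Add(-64, p), Add(Rational(9399, 11), p)))
Mul(-1, Function('H')(961)) = Mul(-1, Add(Rational(5413824, 11), Mul(-9, Pow(961, 2)), Mul(Rational(-78255, 11), 961))) = Mul(-1, Add(Rational(5413824, 11), Mul(-9, 923521), Rational(-75203055, 11))) = Mul(-1, Add(Rational(5413824, 11), -8311689, Rational(-75203055, 11))) = Mul(-1, Rational(-161217810, 11)) = Rational(161217810, 11)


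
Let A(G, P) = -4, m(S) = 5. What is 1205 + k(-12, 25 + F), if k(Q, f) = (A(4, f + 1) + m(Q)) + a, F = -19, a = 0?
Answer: 1206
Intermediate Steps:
k(Q, f) = 1 (k(Q, f) = (-4 + 5) + 0 = 1 + 0 = 1)
1205 + k(-12, 25 + F) = 1205 + 1 = 1206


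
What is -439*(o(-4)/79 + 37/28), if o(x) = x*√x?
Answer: -16243/28 + 3512*I/79 ≈ -580.11 + 44.456*I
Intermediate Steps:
o(x) = x^(3/2)
-439*(o(-4)/79 + 37/28) = -439*((-4)^(3/2)/79 + 37/28) = -439*(-8*I*(1/79) + 37*(1/28)) = -439*(-8*I/79 + 37/28) = -439*(37/28 - 8*I/79) = -16243/28 + 3512*I/79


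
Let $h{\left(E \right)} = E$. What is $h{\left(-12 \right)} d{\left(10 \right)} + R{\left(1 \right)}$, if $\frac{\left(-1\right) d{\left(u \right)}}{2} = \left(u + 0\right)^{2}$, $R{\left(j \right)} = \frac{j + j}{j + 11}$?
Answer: $\frac{14401}{6} \approx 2400.2$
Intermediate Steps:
$R{\left(j \right)} = \frac{2 j}{11 + j}$
$d{\left(u \right)} = - 2 u^{2}$ ($d{\left(u \right)} = - 2 \left(u + 0\right)^{2} = - 2 u^{2}$)
$h{\left(-12 \right)} d{\left(10 \right)} + R{\left(1 \right)} = - 12 \left(- 2 \cdot 10^{2}\right) + 2 \cdot 1 \frac{1}{11 + 1} = - 12 \left(\left(-2\right) 100\right) + 2 \cdot 1 \cdot \frac{1}{12} = \left(-12\right) \left(-200\right) + 2 \cdot 1 \cdot \frac{1}{12} = 2400 + \frac{1}{6} = \frac{14401}{6}$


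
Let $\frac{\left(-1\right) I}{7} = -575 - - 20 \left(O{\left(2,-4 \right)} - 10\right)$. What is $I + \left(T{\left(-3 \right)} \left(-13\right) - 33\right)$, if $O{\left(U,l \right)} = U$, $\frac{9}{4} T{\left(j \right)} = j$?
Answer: $\frac{15388}{3} \approx 5129.3$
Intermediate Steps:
$T{\left(j \right)} = \frac{4 j}{9}$
$I = 5145$ ($I = - 7 \left(-575 - - 20 \left(2 - 10\right)\right) = - 7 \left(-575 - \left(-20\right) \left(-8\right)\right) = - 7 \left(-575 - 160\right) = \left(-7\right) \left(-735\right) = 5145$)
$I + \left(T{\left(-3 \right)} \left(-13\right) - 33\right) = 5145 - \left(33 - \frac{4}{9} \left(-3\right) \left(-13\right)\right) = 5145 - \frac{47}{3} = \frac{15388}{3}$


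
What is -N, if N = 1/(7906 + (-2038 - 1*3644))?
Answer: -1/2224 ≈ -0.00044964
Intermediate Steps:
N = 1/2224 (N = 1/(7906 + (-2038 - 3644)) = 1/(7906 - 5682) = 1/2224 ≈ 0.00044964)
-N = -1*1/2224 = -1/2224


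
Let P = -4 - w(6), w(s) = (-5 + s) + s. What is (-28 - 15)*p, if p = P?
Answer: 473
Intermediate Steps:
w(s) = -5 + 2*s
P = -11 (P = -4 - (-5 + 2*6) = -4 - (-5 + 12) = -4 - 1*7 = -4 - 7 = -11)
p = -11
(-28 - 15)*p = (-28 - 15)*(-11) = -43*(-11) = 473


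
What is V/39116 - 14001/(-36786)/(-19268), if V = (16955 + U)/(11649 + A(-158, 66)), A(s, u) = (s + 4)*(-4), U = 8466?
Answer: 85614619599/2576126961614360 ≈ 3.3234e-5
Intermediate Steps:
A(s, u) = -16 - 4*s (A(s, u) = (4 + s)*(-4) = -16 - 4*s)
V = 2311/1115 (V = (16955 + 8466)/(11649 + (-16 - 4*(-158))) = 25421/(11649 + (-16 + 632)) = 25421/(11649 + 616) = 25421/12265 = 25421*(1/12265) = 2311/1115 ≈ 2.0726)
V/39116 - 14001/(-36786)/(-19268) = (2311/1115)/39116 - 14001/(-36786)/(-19268) = (2311/1115)*(1/39116) - 14001*(-1/36786)*(-1/19268) = 2311/43614340 + (4667/12262)*(-1/19268) = 2311/43614340 - 4667/236264216 = 85614619599/2576126961614360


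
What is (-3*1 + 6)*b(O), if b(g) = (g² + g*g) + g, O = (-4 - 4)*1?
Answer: 360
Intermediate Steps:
O = -8 (O = -8*1 = -8)
b(g) = g + 2*g² (b(g) = (g² + g²) + g = 2*g² + g = g + 2*g²)
(-3*1 + 6)*b(O) = (-3*1 + 6)*(-8*(1 + 2*(-8))) = (-3 + 6)*(-8*(1 - 16)) = 3*(-8*(-15)) = 3*120 = 360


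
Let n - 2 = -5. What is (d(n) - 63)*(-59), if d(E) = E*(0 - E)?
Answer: 4248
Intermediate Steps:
n = -3 (n = 2 - 5 = -3)
d(E) = -E² (d(E) = E*(-E) = -E²)
(d(n) - 63)*(-59) = (-1*(-3)² - 63)*(-59) = (-1*9 - 63)*(-59) = (-9 - 63)*(-59) = -72*(-59) = 4248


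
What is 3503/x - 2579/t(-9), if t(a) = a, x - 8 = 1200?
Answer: 3146959/10872 ≈ 289.46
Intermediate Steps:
x = 1208 (x = 8 + 1200 = 1208)
3503/x - 2579/t(-9) = 3503/1208 - 2579/(-9) = 3503*(1/1208) - 2579*(-⅑) = 3503/1208 + 2579/9 = 3146959/10872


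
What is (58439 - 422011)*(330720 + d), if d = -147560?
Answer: -66591847520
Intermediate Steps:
(58439 - 422011)*(330720 + d) = (58439 - 422011)*(330720 - 147560) = -363572*183160 = -66591847520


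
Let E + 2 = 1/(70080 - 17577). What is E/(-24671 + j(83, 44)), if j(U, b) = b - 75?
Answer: 105005/1296929106 ≈ 8.0964e-5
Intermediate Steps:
j(U, b) = -75 + b
E = -105005/52503 (E = -2 + 1/(70080 - 17577) = -2 + 1/52503 = -105005/52503 ≈ -2.0000)
E/(-24671 + j(83, 44)) = -105005/(52503*(-24671 + (-75 + 44))) = -105005/(52503*(-24671 - 31)) = -105005/52503/(-24702) = -105005/52503*(-1/24702) = 105005/1296929106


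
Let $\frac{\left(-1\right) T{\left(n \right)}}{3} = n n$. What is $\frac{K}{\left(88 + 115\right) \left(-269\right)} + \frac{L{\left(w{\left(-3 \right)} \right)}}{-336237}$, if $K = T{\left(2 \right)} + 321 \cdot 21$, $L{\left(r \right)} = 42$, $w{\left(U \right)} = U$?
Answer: $- \frac{754944089}{6120297953} \approx -0.12335$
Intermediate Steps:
$T{\left(n \right)} = - 3 n^{2}$ ($T{\left(n \right)} = - 3 n n = - 3 n^{2}$)
$K = 6729$ ($K = - 3 \cdot 2^{2} + 321 \cdot 21 = \left(-3\right) 4 + 6741 = -12 + 6741 = 6729$)
$\frac{K}{\left(88 + 115\right) \left(-269\right)} + \frac{L{\left(w{\left(-3 \right)} \right)}}{-336237} = \frac{6729}{\left(88 + 115\right) \left(-269\right)} + \frac{42}{-336237} = \frac{6729}{203 \left(-269\right)} + 42 \left(- \frac{1}{336237}\right) = \frac{6729}{-54607} - \frac{14}{112079} = 6729 \left(- \frac{1}{54607}\right) - \frac{14}{112079} = - \frac{6729}{54607} - \frac{14}{112079} = - \frac{754944089}{6120297953}$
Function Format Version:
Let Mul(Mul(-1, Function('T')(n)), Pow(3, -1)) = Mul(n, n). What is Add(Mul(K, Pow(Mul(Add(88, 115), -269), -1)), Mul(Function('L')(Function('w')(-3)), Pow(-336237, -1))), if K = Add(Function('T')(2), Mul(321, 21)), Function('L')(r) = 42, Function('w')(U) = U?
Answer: Rational(-754944089, 6120297953) ≈ -0.12335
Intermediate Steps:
Function('T')(n) = Mul(-3, Pow(n, 2)) (Function('T')(n) = Mul(-3, Mul(n, n)) = Mul(-3, Pow(n, 2)))
K = 6729 (K = Add(Mul(-3, Pow(2, 2)), Mul(321, 21)) = Add(Mul(-3, 4), 6741) = Add(-12, 6741) = 6729)
Add(Mul(K, Pow(Mul(Add(88, 115), -269), -1)), Mul(Function('L')(Function('w')(-3)), Pow(-336237, -1))) = Add(Mul(6729, Pow(Mul(Add(88, 115), -269), -1)), Mul(42, Pow(-336237, -1))) = Add(Mul(6729, Pow(Mul(203, -269), -1)), Mul(42, Rational(-1, 336237))) = Add(Mul(6729, Pow(-54607, -1)), Rational(-14, 112079)) = Add(Mul(6729, Rational(-1, 54607)), Rational(-14, 112079)) = Add(Rational(-6729, 54607), Rational(-14, 112079)) = Rational(-754944089, 6120297953)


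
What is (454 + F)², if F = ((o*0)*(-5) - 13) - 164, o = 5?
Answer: 76729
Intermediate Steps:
F = -177 (F = ((5*0)*(-5) - 13) - 164 = (0*(-5) - 13) - 164 = (0 - 13) - 164 = -13 - 164 = -177)
(454 + F)² = (454 - 177)² = 277² = 76729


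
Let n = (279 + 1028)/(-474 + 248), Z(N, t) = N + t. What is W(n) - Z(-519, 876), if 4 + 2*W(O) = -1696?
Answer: -1207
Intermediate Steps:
n = -1307/226 (n = 1307/(-226) = 1307*(-1/226) = -1307/226 ≈ -5.7832)
W(O) = -850 (W(O) = -2 + (½)*(-1696) = -2 - 848 = -850)
W(n) - Z(-519, 876) = -850 - (-519 + 876) = -850 - 1*357 = -850 - 357 = -1207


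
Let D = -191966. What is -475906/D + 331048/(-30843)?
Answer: -24435795805/2960403669 ≈ -8.2542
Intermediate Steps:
-475906/D + 331048/(-30843) = -475906/(-191966) + 331048/(-30843) = -475906*(-1/191966) + 331048*(-1/30843) = 237953/95983 - 331048/30843 = -24435795805/2960403669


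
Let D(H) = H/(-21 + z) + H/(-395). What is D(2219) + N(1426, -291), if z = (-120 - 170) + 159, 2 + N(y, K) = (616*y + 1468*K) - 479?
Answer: 27061636087/60040 ≈ 4.5073e+5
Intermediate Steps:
N(y, K) = -481 + 616*y + 1468*K (N(y, K) = -2 + ((616*y + 1468*K) - 479) = -2 + (-479 + 616*y + 1468*K) = -481 + 616*y + 1468*K)
z = -131 (z = -290 + 159 = -131)
D(H) = -547*H/60040 (D(H) = H/(-21 - 131) + H/(-395) = H/(-152) + H*(-1/395) = H*(-1/152) - H/395 = -H/152 - H/395 = -547*H/60040)
D(2219) + N(1426, -291) = -547/60040*2219 + (-481 + 616*1426 + 1468*(-291)) = -1213793/60040 + (-481 + 878416 - 427188) = -1213793/60040 + 450747 = 27061636087/60040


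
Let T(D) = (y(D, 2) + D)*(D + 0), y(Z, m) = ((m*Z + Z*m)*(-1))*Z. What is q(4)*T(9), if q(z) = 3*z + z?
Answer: -45360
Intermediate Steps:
q(z) = 4*z
y(Z, m) = -2*m*Z² (y(Z, m) = ((Z*m + Z*m)*(-1))*Z = ((2*Z*m)*(-1))*Z = (-2*Z*m)*Z = -2*m*Z²)
T(D) = D*(D - 4*D²) (T(D) = (-2*2*D² + D)*(D + 0) = (-4*D² + D)*D = (D - 4*D²)*D = D*(D - 4*D²))
q(4)*T(9) = (4*4)*(9²*(1 - 4*9)) = 16*(81*(1 - 36)) = 16*(81*(-35)) = 16*(-2835) = -45360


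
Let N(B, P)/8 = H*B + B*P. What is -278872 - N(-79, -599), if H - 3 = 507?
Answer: -335120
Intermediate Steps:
H = 510 (H = 3 + 507 = 510)
N(B, P) = 4080*B + 8*B*P (N(B, P) = 8*(510*B + B*P) = 4080*B + 8*B*P)
-278872 - N(-79, -599) = -278872 - 8*(-79)*(510 - 599) = -278872 - 8*(-79)*(-89) = -278872 - 1*56248 = -278872 - 56248 = -335120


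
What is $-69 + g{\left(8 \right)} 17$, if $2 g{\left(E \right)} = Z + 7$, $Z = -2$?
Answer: $- \frac{53}{2} \approx -26.5$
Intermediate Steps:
$g{\left(E \right)} = \frac{5}{2}$ ($g{\left(E \right)} = \frac{-2 + 7}{2} = \frac{1}{2} \cdot 5 = \frac{5}{2}$)
$-69 + g{\left(8 \right)} 17 = -69 + \frac{5}{2} \cdot 17 = -69 + \frac{85}{2} = - \frac{53}{2}$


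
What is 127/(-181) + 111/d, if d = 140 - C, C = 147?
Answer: -20980/1267 ≈ -16.559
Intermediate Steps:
d = -7 (d = 140 - 1*147 = 140 - 147 = -7)
127/(-181) + 111/d = 127/(-181) + 111/(-7) = 127*(-1/181) + 111*(-⅐) = -127/181 - 111/7 = -20980/1267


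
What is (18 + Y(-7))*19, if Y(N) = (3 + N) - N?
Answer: 399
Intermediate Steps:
Y(N) = 3
(18 + Y(-7))*19 = (18 + 3)*19 = 21*19 = 399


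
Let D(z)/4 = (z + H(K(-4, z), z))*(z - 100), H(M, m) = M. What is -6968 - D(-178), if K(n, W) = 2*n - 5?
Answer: -219360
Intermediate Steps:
K(n, W) = -5 + 2*n
D(z) = 4*(-100 + z)*(-13 + z) (D(z) = 4*((z + (-5 + 2*(-4)))*(z - 100)) = 4*((z + (-5 - 8))*(-100 + z)) = 4*((z - 13)*(-100 + z)) = 4*((-13 + z)*(-100 + z)) = 4*((-100 + z)*(-13 + z)) = 4*(-100 + z)*(-13 + z))
-6968 - D(-178) = -6968 - (5200 - 452*(-178) + 4*(-178)²) = -6968 - (5200 + 80456 + 4*31684) = -6968 - (5200 + 80456 + 126736) = -6968 - 1*212392 = -6968 - 212392 = -219360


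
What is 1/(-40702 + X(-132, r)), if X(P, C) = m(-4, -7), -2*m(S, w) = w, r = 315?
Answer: -2/81397 ≈ -2.4571e-5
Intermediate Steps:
m(S, w) = -w/2
X(P, C) = 7/2 (X(P, C) = -½*(-7) = 7/2)
1/(-40702 + X(-132, r)) = 1/(-40702 + 7/2) = 1/(-81397/2) = -2/81397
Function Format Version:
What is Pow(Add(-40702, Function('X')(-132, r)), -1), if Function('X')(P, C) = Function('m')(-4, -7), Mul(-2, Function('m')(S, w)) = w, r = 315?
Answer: Rational(-2, 81397) ≈ -2.4571e-5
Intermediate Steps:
Function('m')(S, w) = Mul(Rational(-1, 2), w)
Function('X')(P, C) = Rational(7, 2) (Function('X')(P, C) = Mul(Rational(-1, 2), -7) = Rational(7, 2))
Pow(Add(-40702, Function('X')(-132, r)), -1) = Pow(Add(-40702, Rational(7, 2)), -1) = Pow(Rational(-81397, 2), -1) = Rational(-2, 81397)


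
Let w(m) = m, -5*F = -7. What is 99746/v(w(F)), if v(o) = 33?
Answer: 99746/33 ≈ 3022.6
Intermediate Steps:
F = 7/5 (F = -1/5*(-7) = 7/5 ≈ 1.4000)
99746/v(w(F)) = 99746/33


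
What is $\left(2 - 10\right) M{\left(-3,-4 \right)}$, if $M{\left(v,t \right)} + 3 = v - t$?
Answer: $16$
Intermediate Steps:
$M{\left(v,t \right)} = -3 + v - t$ ($M{\left(v,t \right)} = -3 - \left(t - v\right) = -3 + v - t$)
$\left(2 - 10\right) M{\left(-3,-4 \right)} = \left(2 - 10\right) \left(-3 - 3 - -4\right) = - 8 \left(-3 - 3 + 4\right) = \left(-8\right) \left(-2\right) = 16$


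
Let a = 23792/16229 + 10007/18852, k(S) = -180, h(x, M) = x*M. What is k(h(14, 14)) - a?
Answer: -55681769827/305949108 ≈ -182.00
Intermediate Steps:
h(x, M) = M*x
a = 610930387/305949108 (a = 23792*(1/16229) + 10007*(1/18852) = 23792/16229 + 10007/18852 = 610930387/305949108 ≈ 1.9968)
k(h(14, 14)) - a = -180 - 1*610930387/305949108 = -180 - 610930387/305949108 = -55681769827/305949108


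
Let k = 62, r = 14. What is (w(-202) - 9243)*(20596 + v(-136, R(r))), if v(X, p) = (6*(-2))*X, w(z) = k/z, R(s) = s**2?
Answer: -20751482872/101 ≈ -2.0546e+8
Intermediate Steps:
w(z) = 62/z
v(X, p) = -12*X
(w(-202) - 9243)*(20596 + v(-136, R(r))) = (62/(-202) - 9243)*(20596 - 12*(-136)) = (62*(-1/202) - 9243)*(20596 + 1632) = (-31/101 - 9243)*22228 = -933574/101*22228 = -20751482872/101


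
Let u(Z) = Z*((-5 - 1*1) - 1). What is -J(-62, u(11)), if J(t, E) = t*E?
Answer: -4774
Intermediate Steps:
u(Z) = -7*Z (u(Z) = Z*((-5 - 1) - 1) = Z*(-6 - 1) = Z*(-7) = -7*Z)
J(t, E) = E*t
-J(-62, u(11)) = -(-7*11)*(-62) = -(-77)*(-62) = -1*4774 = -4774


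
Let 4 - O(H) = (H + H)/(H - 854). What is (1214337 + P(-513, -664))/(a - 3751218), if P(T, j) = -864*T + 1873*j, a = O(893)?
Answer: -16141983/146299132 ≈ -0.11034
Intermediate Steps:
O(H) = 4 - 2*H/(-854 + H) (O(H) = 4 - (H + H)/(H - 854) = 4 - 2*H/(-854 + H))
a = -1630/39 (a = 2*(-1708 + 893)/(-854 + 893) = 2*(-815)/39 = 2*(1/39)*(-815) = -1630/39 ≈ -41.795)
(1214337 + P(-513, -664))/(a - 3751218) = (1214337 + (-864*(-513) + 1873*(-664)))/(-1630/39 - 3751218) = (1214337 + (443232 - 1243672))/(-146299132/39) = (1214337 - 800440)*(-39/146299132) = 413897*(-39/146299132) = -16141983/146299132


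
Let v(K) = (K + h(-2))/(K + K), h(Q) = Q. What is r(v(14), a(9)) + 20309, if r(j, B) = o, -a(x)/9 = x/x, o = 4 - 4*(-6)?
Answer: 20337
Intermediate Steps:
o = 28 (o = 4 + 24 = 28)
v(K) = (-2 + K)/(2*K) (v(K) = (K - 2)/(K + K) = (-2 + K)/((2*K)) = (-2 + K)*(1/(2*K)) = (-2 + K)/(2*K))
a(x) = -9 (a(x) = -9*x/x = -9*1 = -9)
r(j, B) = 28
r(v(14), a(9)) + 20309 = 28 + 20309 = 20337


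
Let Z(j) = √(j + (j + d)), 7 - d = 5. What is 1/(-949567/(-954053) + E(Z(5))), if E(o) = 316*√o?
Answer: 1/(949567/954053 + 316*√2*3^(¼)) ≈ 0.0016974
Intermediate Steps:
d = 2 (d = 7 - 1*5 = 7 - 5 = 2)
Z(j) = √(2 + 2*j) (Z(j) = √(j + (j + 2)) = √(j + (2 + j)) = √(2 + 2*j))
1/(-949567/(-954053) + E(Z(5))) = 1/(-949567/(-954053) + 316*√(√(2 + 2*5))) = 1/(-949567*(-1/954053) + 316*√(√(2 + 10))) = 1/(949567/954053 + 316*√(√12)) = 1/(949567/954053 + 316*√(2*√3)) = 1/(949567/954053 + 316*(√2*3^(¼))) = 1/(949567/954053 + 316*√2*3^(¼))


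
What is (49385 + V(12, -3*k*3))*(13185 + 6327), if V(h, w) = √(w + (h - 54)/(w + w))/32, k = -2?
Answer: 963600120 + 813*√606/8 ≈ 9.6360e+8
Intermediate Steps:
V(h, w) = √(w + (-54 + h)/(2*w))/32 (V(h, w) = √(w + (-54 + h)/((2*w)))*(1/32) = √(w + (-54 + h)*(1/(2*w)))*(1/32) = √(w + (-54 + h)/(2*w))*(1/32) = √(w + (-54 + h)/(2*w))/32)
(49385 + V(12, -3*k*3))*(13185 + 6327) = (49385 + √2*√((-54 + 12 + 2*(-3*(-2)*3)²)/((-3*(-2)*3)))/64)*(13185 + 6327) = (49385 + √2*√((-54 + 12 + 2*(6*3)²)/((6*3)))/64)*19512 = (49385 + √2*√((-54 + 12 + 2*18²)/18)/64)*19512 = (49385 + √2*√((-54 + 12 + 2*324)/18)/64)*19512 = (49385 + √2*√((-54 + 12 + 648)/18)/64)*19512 = (49385 + √2*√((1/18)*606)/64)*19512 = (49385 + √2*√(101/3)/64)*19512 = (49385 + √2*(√303/3)/64)*19512 = (49385 + √606/192)*19512 = 963600120 + 813*√606/8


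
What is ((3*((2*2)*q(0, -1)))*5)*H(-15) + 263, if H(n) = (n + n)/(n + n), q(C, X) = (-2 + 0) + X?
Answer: 83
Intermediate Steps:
q(C, X) = -2 + X
H(n) = 1 (H(n) = (2*n)/((2*n)) = (2*n)*(1/(2*n)) = 1)
((3*((2*2)*q(0, -1)))*5)*H(-15) + 263 = ((3*((2*2)*(-2 - 1)))*5)*1 + 263 = ((3*(4*(-3)))*5)*1 + 263 = ((3*(-12))*5)*1 + 263 = -36*5*1 + 263 = -180*1 + 263 = -180 + 263 = 83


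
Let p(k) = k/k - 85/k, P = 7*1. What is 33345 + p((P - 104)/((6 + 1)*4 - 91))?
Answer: 3229207/97 ≈ 33291.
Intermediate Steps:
P = 7
p(k) = 1 - 85/k
33345 + p((P - 104)/((6 + 1)*4 - 91)) = 33345 + (-85 + (7 - 104)/((6 + 1)*4 - 91))/(((7 - 104)/((6 + 1)*4 - 91))) = 33345 + (-85 - 97/(7*4 - 91))/((-97/(7*4 - 91))) = 33345 + (-85 - 97/(28 - 91))/((-97/(28 - 91))) = 33345 + (-85 - 97/(-63))/((-97/(-63))) = 33345 + (-85 - 97*(-1/63))/((-97*(-1/63))) = 33345 + (-85 + 97/63)/(97/63) = 33345 + (63/97)*(-5258/63) = 33345 - 5258/97 = 3229207/97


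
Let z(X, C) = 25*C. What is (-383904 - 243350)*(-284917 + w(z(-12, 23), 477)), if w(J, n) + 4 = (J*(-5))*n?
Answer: 1038918291184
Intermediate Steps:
w(J, n) = -4 - 5*J*n (w(J, n) = -4 + (J*(-5))*n = -4 + (-5*J)*n = -4 - 5*J*n)
(-383904 - 243350)*(-284917 + w(z(-12, 23), 477)) = (-383904 - 243350)*(-284917 + (-4 - 5*25*23*477)) = -627254*(-284917 + (-4 - 5*575*477)) = -627254*(-284917 + (-4 - 1371375)) = -627254*(-284917 - 1371379) = -627254*(-1656296) = 1038918291184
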